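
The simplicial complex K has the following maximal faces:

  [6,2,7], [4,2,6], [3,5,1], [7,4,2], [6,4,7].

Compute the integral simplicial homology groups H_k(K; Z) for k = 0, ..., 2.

H_0 ≅ Z^2,  H_1 = 0,  H_2 ≅ Z.

K has 7 vertices, 9 edges, 5 triangles.
rank ∂_0 = 0, rank ∂_1 = 5 ⇒ b_0 = 7 − 0 − 5 = 2; all invariant factors of ∂_1 are 1 so no torsion. So H_0 ≅ Z^2.
rank ∂_1 = 5, rank ∂_2 = 4 ⇒ b_1 = 9 − 5 − 4 = 0; all invariant factors of ∂_2 are 1 so no torsion. So H_1 ≅ 0.
rank ∂_2 = 4, rank ∂_3 = 0 ⇒ b_2 = 5 − 4 − 0 = 1. So H_2 ≅ Z.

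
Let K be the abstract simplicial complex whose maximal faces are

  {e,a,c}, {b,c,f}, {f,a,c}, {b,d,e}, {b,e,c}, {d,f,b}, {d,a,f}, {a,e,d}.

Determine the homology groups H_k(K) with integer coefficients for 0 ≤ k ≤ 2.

H_0 = Z,  H_1 = 0,  H_2 = Z.

Order the vertices as a < b < c < d < e < f. Listing each simplex with vertices in this order, K has dimension 2 with simplices:

  0-simplices (6): a, b, c, d, e, f
  1-simplices (12): ac, ad, ae, af, bc, bd, be, bf, ce, cf, de, df
  2-simplices (8): ace, acf, ade, adf, bce, bcf, bde, bdf

giving chain groups C_0 ≅ Z^6, C_1 ≅ Z^12, C_2 ≅ Z^8.

The boundary map ∂_1: C_1 → C_0 maps an edge to its endpoints' difference, ∂[p,q] = q − p. For instance
  ∂cf = f − c.
As a 6×12 matrix over Z this has rank 5, with invariant factors (1,1,1,1,1).

The boundary map ∂_2: C_2 → C_1 acts by ∂[p,q,r] = [q,r] − [p,r] + [p,q]. For instance
  ∂bcf = cf − bf + bc,
  ∂ade = de − ae + ad.
The resulting 12×8 matrix has rank 7, and its Smith normal form has invariant factors (1,1,1,1,1,1,1).

Computing H_k = (kernel of ∂_k) / (image of ∂_{k+1}):

  H_0: rank C_0 − rank ∂_1 = 6 − 5 = 1, and the invariant factors of ∂_1 are all 1, so H_0 = Z.
  H_1: rank ker ∂_1 − rank ∂_2 = (12 − 5) − 7 = 0, and the invariant factors of ∂_2 are all 1, so H_1 = 0.
  H_2: rank ker ∂_2 − rank ∂_3 = (8 − 7) − 0 = 1, and there is no ∂_3, so H_2 = Z.

(K is a triangulation of the 2-sphere S^2.)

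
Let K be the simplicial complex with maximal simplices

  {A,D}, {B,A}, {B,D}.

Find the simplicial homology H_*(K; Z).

H_0 = Z,  H_1 = Z.

Fix the vertex order A < B < D and write every simplex with vertices in increasing order. Then dim K = 1 and the simplices of K are:

  0-simplices (3): A, B, D
  1-simplices (3): AB, AD, BD

giving chain groups C_0 ≅ Z^3, C_1 ≅ Z^3.

∂_1: C_1 → C_0 sends each edge [p,q] (with p < q) to q − p.
This gives a 3×3 integer matrix of rank 2; reducing to Smith normal form yields diagonal entries (1,1).

Now H_k = ker ∂_k / im ∂_{k+1}, so:

  H_0: rank C_0 − rank ∂_1 = 3 − 2 = 1, and the invariant factors of ∂_1 are all 1, so H_0 ≅ Z.
  H_1: rank ker ∂_1 − rank ∂_2 = (3 − 2) − 0 = 1, and there is no ∂_2, so H_1 ≅ Z.

(K is a triangulation of the circle S^1.)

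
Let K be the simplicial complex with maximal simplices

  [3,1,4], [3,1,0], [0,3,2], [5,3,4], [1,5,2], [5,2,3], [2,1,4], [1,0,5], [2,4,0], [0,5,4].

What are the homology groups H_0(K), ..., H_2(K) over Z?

H_0 ≅ Z,  H_1 ≅ Z/2,  H_2 = 0.

Order the vertices as 0 < 1 < 2 < 3 < 4 < 5. Listing each simplex with vertices in this order, K has dimension 2 with simplices:

  0-simplices (6): [0], [1], [2], [3], [4], [5]
  1-simplices (15): [0,1], [0,2], [0,3], [0,4], [0,5], [1,2], [1,3], [1,4], [1,5], [2,3], [2,4], [2,5], [3,4], [3,5], [4,5]
  2-simplices (10): [0,1,3], [0,1,5], [0,2,3], [0,2,4], [0,4,5], [1,2,4], [1,2,5], [1,3,4], [2,3,5], [3,4,5]

Hence C_0 ≅ Z^6, C_1 ≅ Z^15, C_2 ≅ Z^10.

∂_1: C_1 → C_0 sends each edge [p,q] (with p < q) to q − p.
As a 6×15 matrix over Z this has rank 5, with invariant factors (1,1,1,1,1).

Boundary ∂_2: C_2 → C_1 acts by ∂[p,q,r] = [q,r] − [p,r] + [p,q]. For instance
  ∂[1,2,5] = [2,5] − [1,5] + [1,2],
  ∂[0,2,4] = [2,4] − [0,4] + [0,2].
As a 15×10 matrix over Z this has rank 10, with invariant factors (1,1,1,1,1,1,1,1,1,2).

Now H_k = ker ∂_k / im ∂_{k+1}, so:

  H_0: rank C_0 − rank ∂_1 = 6 − 5 = 1, and the invariant factors of ∂_1 are all 1, so H_0 ≅ Z.
  H_1: rank ker ∂_1 − rank ∂_2 = (15 − 5) − 10 = 0, and ∂_2 has invariant factor 2 > 1, so H_1 ≅ Z/2.
  H_2: rank ker ∂_2 − rank ∂_3 = (10 − 10) − 0 = 0, and there is no ∂_3, so H_2 ≅ 0.

As a check, the Euler characteristic is 6 − 15 + 10 = 1, which agrees with 1 − 0 + 0 = 1.
(K is a triangulation of the real projective plane RP^2.)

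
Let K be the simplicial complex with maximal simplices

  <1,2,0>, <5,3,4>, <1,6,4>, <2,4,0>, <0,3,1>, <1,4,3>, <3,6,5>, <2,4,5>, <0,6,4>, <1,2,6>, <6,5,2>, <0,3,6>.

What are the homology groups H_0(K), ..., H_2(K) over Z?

H_0 ≅ Z,  H_1 ≅ Z/2,  H_2 = 0.

Fix the vertex order 0 < 1 < 2 < 3 < 4 < 5 < 6 and write every simplex with vertices in increasing order. Then dim K = 2 and the simplices of K are:

  0-simplices (7): [0], [1], [2], [3], [4], [5], [6]
  1-simplices (18): [0,1], [0,2], [0,3], [0,4], [0,6], [1,2], [1,3], [1,4], [1,6], [2,4], [2,5], [2,6], [3,4], [3,5], [3,6], [4,5], [4,6], [5,6]
  2-simplices (12): [0,1,2], [0,1,3], [0,2,4], [0,3,6], [0,4,6], [1,2,6], [1,3,4], [1,4,6], [2,4,5], [2,5,6], [3,4,5], [3,5,6]

giving chain groups C_0 ≅ Z^7, C_1 ≅ Z^18, C_2 ≅ Z^12.

∂_1: C_1 → C_0 is given by ∂[p,q] = [q] − [p]. For instance
  ∂[2,6] = [6] − [2].
The 7×18 boundary matrix has rank 6 and Smith normal form diag(1,1,1,1,1,1).

∂_2: C_2 → C_1 sends each 2-simplex [p,q,r] to [q,r] − [p,r] + [p,q]. For instance
  ∂[0,1,3] = [1,3] − [0,3] + [0,1],
  ∂[1,3,4] = [3,4] − [1,4] + [1,3].
This gives a 18×12 integer matrix of rank 12; reducing to Smith normal form yields diagonal entries (1,1,1,1,1,1,1,1,1,1,1,2).

From H_k ≅ ker(∂_k) / im(∂_{k+1}) we obtain:

  H_0: rank C_0 − rank ∂_1 = 7 − 6 = 1, and the invariant factors of ∂_1 are all 1, so H_0 ≅ Z.
  H_1: rank ker ∂_1 − rank ∂_2 = (18 − 6) − 12 = 0, and ∂_2 has invariant factor 2 > 1, so H_1 ≅ Z/2.
  H_2: rank ker ∂_2 − rank ∂_3 = (12 − 12) − 0 = 0, and there is no ∂_3, so H_2 ≅ 0.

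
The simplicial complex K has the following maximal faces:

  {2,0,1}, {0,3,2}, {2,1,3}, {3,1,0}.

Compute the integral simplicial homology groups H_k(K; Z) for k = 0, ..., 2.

Fix the vertex order 0 < 1 < 2 < 3 and write every simplex with vertices in increasing order. Then dim K = 2 and the simplices of K are:

  0-simplices (4): [0], [1], [2], [3]
  1-simplices (6): [0,1], [0,2], [0,3], [1,2], [1,3], [2,3]
  2-simplices (4): [0,1,2], [0,1,3], [0,2,3], [1,2,3]

Hence C_0 ≅ Z^4, C_1 ≅ Z^6, C_2 ≅ Z^4.

The boundary map ∂_1: C_1 → C_0 maps an edge to its endpoints' difference, ∂[p,q] = q − p.
The 4×6 boundary matrix has rank 3 and Smith normal form diag(1,1,1).

Boundary ∂_2: C_2 → C_1 sends each 2-simplex [p,q,r] to [q,r] − [p,r] + [p,q]. For instance
  ∂[0,1,2] = [1,2] − [0,2] + [0,1],
  ∂[1,2,3] = [2,3] − [1,3] + [1,2].
The 6×4 boundary matrix has rank 3 and Smith normal form diag(1,1,1).

Reading off H_k = ker ∂_k / im ∂_{k+1}:

  H_0: rank C_0 − rank ∂_1 = 4 − 3 = 1, and the invariant factors of ∂_1 are all 1, so H_0 = Z.
  H_1: rank ker ∂_1 − rank ∂_2 = (6 − 3) − 3 = 0, and the invariant factors of ∂_2 are all 1, so H_1 = 0.
  H_2: rank ker ∂_2 − rank ∂_3 = (4 − 3) − 0 = 1, and there is no ∂_3, so H_2 = Z.

As a check, the Euler characteristic is 4 − 6 + 4 = 2, which agrees with 1 − 0 + 1 = 2.

H_0 ≅ Z,  H_1 = 0,  H_2 ≅ Z.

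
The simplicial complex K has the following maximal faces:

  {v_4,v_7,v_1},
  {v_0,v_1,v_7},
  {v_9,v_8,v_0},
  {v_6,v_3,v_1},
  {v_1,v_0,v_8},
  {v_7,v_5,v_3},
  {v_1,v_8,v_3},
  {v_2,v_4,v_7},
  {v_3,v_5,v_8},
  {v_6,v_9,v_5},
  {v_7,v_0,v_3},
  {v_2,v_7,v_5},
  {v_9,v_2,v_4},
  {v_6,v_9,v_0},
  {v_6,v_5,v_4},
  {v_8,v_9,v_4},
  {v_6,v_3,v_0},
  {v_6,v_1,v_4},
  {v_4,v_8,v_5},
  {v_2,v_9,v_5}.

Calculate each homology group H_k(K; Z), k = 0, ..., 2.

H_0 = Z,  H_1 = Z ⊕ Z/2Z,  H_2 = 0.

K has 10 vertices, 30 edges, 20 triangles.
rank ∂_0 = 0, rank ∂_1 = 9 ⇒ b_0 = 10 − 0 − 9 = 1; all invariant factors of ∂_1 are 1 so no torsion. So H_0 = Z.
rank ∂_1 = 9, rank ∂_2 = 20 ⇒ b_1 = 30 − 9 − 20 = 1; ∂_2 has invariant factor(s) [2] giving torsion. So H_1 = Z ⊕ Z/2Z.
rank ∂_2 = 20, rank ∂_3 = 0 ⇒ b_2 = 20 − 20 − 0 = 0. So H_2 = 0.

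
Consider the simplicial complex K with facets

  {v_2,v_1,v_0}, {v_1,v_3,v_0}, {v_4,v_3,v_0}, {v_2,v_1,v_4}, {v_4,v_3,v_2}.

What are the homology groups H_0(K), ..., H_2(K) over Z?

Take the total order v_0 < v_1 < v_2 < v_3 < v_4 on the vertex set. Then K (dimension 2) consists of the simplices:

  0-simplices (5): [v_0], [v_1], [v_2], [v_3], [v_4]
  1-simplices (10): [v_0,v_1], [v_0,v_2], [v_0,v_3], [v_0,v_4], [v_1,v_2], [v_1,v_3], [v_1,v_4], [v_2,v_3], [v_2,v_4], [v_3,v_4]
  2-simplices (5): [v_0,v_1,v_2], [v_0,v_1,v_3], [v_0,v_3,v_4], [v_1,v_2,v_4], [v_2,v_3,v_4]

so the chain groups are C_0 ≅ Z^5, C_1 ≅ Z^10, C_2 ≅ Z^5.

The boundary map ∂_1: C_1 → C_0 sends each edge [p,q] (with p < q) to q − p. For instance
  ∂[v_0,v_4] = [v_4] − [v_0].
This gives a 5×10 integer matrix of rank 4; reducing to Smith normal form yields diagonal entries (1,1,1,1).

Boundary ∂_2: C_2 → C_1 sends each 2-simplex [p,q,r] to [q,r] − [p,r] + [p,q]. For instance
  ∂[v_0,v_3,v_4] = [v_3,v_4] − [v_0,v_4] + [v_0,v_3],
  ∂[v_0,v_1,v_2] = [v_1,v_2] − [v_0,v_2] + [v_0,v_1].
This gives a 10×5 integer matrix of rank 5; reducing to Smith normal form yields diagonal entries (1,1,1,1,1).

Computing H_k = (kernel of ∂_k) / (image of ∂_{k+1}):

  H_0: rank C_0 − rank ∂_1 = 5 − 4 = 1, and the invariant factors of ∂_1 are all 1, so H_0 ≅ Z.
  H_1: rank ker ∂_1 − rank ∂_2 = (10 − 4) − 5 = 1, and the invariant factors of ∂_2 are all 1, so H_1 ≅ Z.
  H_2: rank ker ∂_2 − rank ∂_3 = (5 − 5) − 0 = 0, and there is no ∂_3, so H_2 ≅ 0.

(K is a triangulation of the Möbius band.)

H_0 = Z,  H_1 = Z,  H_2 = 0.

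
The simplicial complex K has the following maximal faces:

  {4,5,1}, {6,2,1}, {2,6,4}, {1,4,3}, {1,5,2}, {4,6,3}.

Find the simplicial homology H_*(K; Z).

Order the vertices as 1 < 2 < 3 < 4 < 5 < 6. Listing each simplex with vertices in this order, K has dimension 2 with simplices:

  0-simplices (6): [1], [2], [3], [4], [5], [6]
  1-simplices (12): [1,2], [1,3], [1,4], [1,5], [1,6], [2,4], [2,5], [2,6], [3,4], [3,6], [4,5], [4,6]
  2-simplices (6): [1,2,5], [1,2,6], [1,3,4], [1,4,5], [2,4,6], [3,4,6]

Hence C_0 ≅ Z^6, C_1 ≅ Z^12, C_2 ≅ Z^6.

Boundary ∂_1: C_1 → C_0 maps an edge to its endpoints' difference, ∂[p,q] = q − p.
The 6×12 boundary matrix has rank 5 and Smith normal form diag(1,1,1,1,1).

The boundary map ∂_2: C_2 → C_1 sends each 2-simplex [p,q,r] to [q,r] − [p,r] + [p,q]. For instance
  ∂[1,2,5] = [2,5] − [1,5] + [1,2],
  ∂[1,2,6] = [2,6] − [1,6] + [1,2].
The 12×6 boundary matrix has rank 6 and Smith normal form diag(1,1,1,1,1,1).

Reading off H_k = ker ∂_k / im ∂_{k+1}:

  H_0: rank C_0 − rank ∂_1 = 6 − 5 = 1, and the invariant factors of ∂_1 are all 1, so H_0 ≅ Z.
  H_1: rank ker ∂_1 − rank ∂_2 = (12 − 5) − 6 = 1, and the invariant factors of ∂_2 are all 1, so H_1 ≅ Z.
  H_2: rank ker ∂_2 − rank ∂_3 = (6 − 6) − 0 = 0, and there is no ∂_3, so H_2 ≅ 0.

As a check, the Euler characteristic is 6 − 12 + 6 = 0, which agrees with 1 − 1 + 0 = 0.

H_0 ≅ Z,  H_1 ≅ Z,  H_2 = 0.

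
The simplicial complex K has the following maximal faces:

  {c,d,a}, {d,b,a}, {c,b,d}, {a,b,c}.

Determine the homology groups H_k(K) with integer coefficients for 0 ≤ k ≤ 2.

Take the total order a < b < c < d on the vertex set. Then K (dimension 2) consists of the simplices:

  0-simplices (4): a, b, c, d
  1-simplices (6): ab, ac, ad, bc, bd, cd
  2-simplices (4): abc, abd, acd, bcd

giving chain groups C_0 ≅ Z^4, C_1 ≅ Z^6, C_2 ≅ Z^4.

∂_1: C_1 → C_0 maps an edge to its endpoints' difference, ∂[p,q] = q − p.
This gives a 4×6 integer matrix of rank 3; reducing to Smith normal form yields diagonal entries (1,1,1).

∂_2: C_2 → C_1 maps a triangle to the signed sum of its edges. For instance
  ∂abc = bc − ac + ab,
  ∂abd = bd − ad + ab.
This gives a 6×4 integer matrix of rank 3; reducing to Smith normal form yields diagonal entries (1,1,1).

Now H_k = ker ∂_k / im ∂_{k+1}, so:

  H_0: rank C_0 − rank ∂_1 = 4 − 3 = 1, and the invariant factors of ∂_1 are all 1, so H_0 = Z.
  H_1: rank ker ∂_1 − rank ∂_2 = (6 − 3) − 3 = 0, and the invariant factors of ∂_2 are all 1, so H_1 = 0.
  H_2: rank ker ∂_2 − rank ∂_3 = (4 − 3) − 0 = 1, and there is no ∂_3, so H_2 = Z.

(K is a triangulation of the 2-sphere S^2.)

H_0 = Z,  H_1 = 0,  H_2 = Z.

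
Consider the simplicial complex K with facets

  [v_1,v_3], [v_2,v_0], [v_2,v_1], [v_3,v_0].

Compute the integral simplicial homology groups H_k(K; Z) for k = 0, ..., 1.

Take the total order v_0 < v_1 < v_2 < v_3 on the vertex set. Then K (dimension 1) consists of the simplices:

  0-simplices (4): [v_0], [v_1], [v_2], [v_3]
  1-simplices (4): [v_0,v_2], [v_0,v_3], [v_1,v_2], [v_1,v_3]

giving chain groups C_0 ≅ Z^4, C_1 ≅ Z^4.

The boundary map ∂_1: C_1 → C_0 sends each edge [p,q] (with p < q) to q − p.
As a 4×4 matrix over Z this has rank 3, with invariant factors (1,1,1).

Reading off H_k = ker ∂_k / im ∂_{k+1}:

  H_0: rank C_0 − rank ∂_1 = 4 − 3 = 1, and the invariant factors of ∂_1 are all 1, so H_0 ≅ Z.
  H_1: rank ker ∂_1 − rank ∂_2 = (4 − 3) − 0 = 1, and there is no ∂_2, so H_1 ≅ Z.

(K is a triangulation of the circle S^1.)

H_0 ≅ Z,  H_1 ≅ Z.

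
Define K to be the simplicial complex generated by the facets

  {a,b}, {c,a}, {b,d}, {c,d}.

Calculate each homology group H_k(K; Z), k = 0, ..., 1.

Take the total order a < b < c < d on the vertex set. Then K (dimension 1) consists of the simplices:

  0-simplices (4): a, b, c, d
  1-simplices (4): ab, ac, bd, cd

Hence C_0 ≅ Z^4, C_1 ≅ Z^4.

The boundary map ∂_1: C_1 → C_0 sends each edge [p,q] (with p < q) to q − p. For instance
  ∂bd = d − b.
The resulting 4×4 matrix has rank 3, and its Smith normal form has invariant factors (1,1,1).

Now H_k = ker ∂_k / im ∂_{k+1}, so:

  H_0: rank C_0 − rank ∂_1 = 4 − 3 = 1, and the invariant factors of ∂_1 are all 1, so H_0 = Z.
  H_1: rank ker ∂_1 − rank ∂_2 = (4 − 3) − 0 = 1, and there is no ∂_2, so H_1 = Z.

As a check, the Euler characteristic is 4 − 4 = 0, which agrees with 1 − 1 = 0.

H_0 ≅ Z,  H_1 ≅ Z.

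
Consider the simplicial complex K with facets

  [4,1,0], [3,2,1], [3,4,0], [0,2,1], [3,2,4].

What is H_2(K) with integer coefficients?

H_2 = 0.

Fix the vertex order 0 < 1 < 2 < 3 < 4 and write every simplex with vertices in increasing order. Then dim K = 2 and the simplices of K are:

  0-simplices (5): [0], [1], [2], [3], [4]
  1-simplices (10): [0,1], [0,2], [0,3], [0,4], [1,2], [1,3], [1,4], [2,3], [2,4], [3,4]
  2-simplices (5): [0,1,2], [0,1,4], [0,3,4], [1,2,3], [2,3,4]

giving chain groups C_0 ≅ Z^5, C_1 ≅ Z^10, C_2 ≅ Z^5.

∂_1: C_1 → C_0 is given by ∂[p,q] = [q] − [p]. For instance
  ∂[0,3] = [3] − [0].
This gives a 5×10 integer matrix of rank 4; reducing to Smith normal form yields diagonal entries (1,1,1,1).

The boundary map ∂_2: C_2 → C_1 maps a triangle to the signed sum of its edges. For instance
  ∂[0,3,4] = [3,4] − [0,4] + [0,3],
  ∂[1,2,3] = [2,3] − [1,3] + [1,2].
This gives a 10×5 integer matrix of rank 5; reducing to Smith normal form yields diagonal entries (1,1,1,1,1).

Now H_k = ker ∂_k / im ∂_{k+1}, so:

  H_2: rank ker ∂_2 − rank ∂_3 = (5 − 5) − 0 = 0, and there is no ∂_3, so H_2 = 0.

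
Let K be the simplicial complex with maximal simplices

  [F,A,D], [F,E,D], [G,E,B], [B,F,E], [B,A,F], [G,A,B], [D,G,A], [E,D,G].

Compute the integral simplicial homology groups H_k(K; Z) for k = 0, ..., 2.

H_0 = Z,  H_1 = 0,  H_2 = Z.

Order the vertices as A < B < D < E < F < G. Listing each simplex with vertices in this order, K has dimension 2 with simplices:

  0-simplices (6): A, B, D, E, F, G
  1-simplices (12): AB, AD, AF, AG, BE, BF, BG, DE, DF, DG, EF, EG
  2-simplices (8): ABF, ABG, ADF, ADG, BEF, BEG, DEF, DEG

so the chain groups are C_0 ≅ Z^6, C_1 ≅ Z^12, C_2 ≅ Z^8.

Boundary ∂_1: C_1 → C_0 sends each edge [p,q] (with p < q) to q − p. For instance
  ∂AG = G − A.
The resulting 6×12 matrix has rank 5, and its Smith normal form has invariant factors (1,1,1,1,1).

Boundary ∂_2: C_2 → C_1 maps a triangle to the signed sum of its edges. For instance
  ∂ADG = DG − AG + AD,
  ∂DEF = EF − DF + DE.
As a 12×8 matrix over Z this has rank 7, with invariant factors (1,1,1,1,1,1,1).

Computing H_k = (kernel of ∂_k) / (image of ∂_{k+1}):

  H_0: rank C_0 − rank ∂_1 = 6 − 5 = 1, and the invariant factors of ∂_1 are all 1, so H_0 ≅ Z.
  H_1: rank ker ∂_1 − rank ∂_2 = (12 − 5) − 7 = 0, and the invariant factors of ∂_2 are all 1, so H_1 ≅ 0.
  H_2: rank ker ∂_2 − rank ∂_3 = (8 − 7) − 0 = 1, and there is no ∂_3, so H_2 ≅ Z.

As a check, the Euler characteristic is 6 − 12 + 8 = 2, which agrees with 1 − 0 + 1 = 2.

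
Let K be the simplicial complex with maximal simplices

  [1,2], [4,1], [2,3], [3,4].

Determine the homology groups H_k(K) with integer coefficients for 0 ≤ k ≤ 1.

Fix the vertex order 1 < 2 < 3 < 4 and write every simplex with vertices in increasing order. Then dim K = 1 and the simplices of K are:

  0-simplices (4): [1], [2], [3], [4]
  1-simplices (4): [1,2], [1,4], [2,3], [3,4]

so the chain groups are C_0 ≅ Z^4, C_1 ≅ Z^4.

The boundary map ∂_1: C_1 → C_0 is given by ∂[p,q] = [q] − [p]. For instance
  ∂[1,2] = [2] − [1].
As a 4×4 matrix over Z this has rank 3, with invariant factors (1,1,1).

Reading off H_k = ker ∂_k / im ∂_{k+1}:

  H_0: rank C_0 − rank ∂_1 = 4 − 3 = 1, and the invariant factors of ∂_1 are all 1, so H_0 ≅ Z.
  H_1: rank ker ∂_1 − rank ∂_2 = (4 − 3) − 0 = 1, and there is no ∂_2, so H_1 ≅ Z.

H_0 = Z,  H_1 = Z.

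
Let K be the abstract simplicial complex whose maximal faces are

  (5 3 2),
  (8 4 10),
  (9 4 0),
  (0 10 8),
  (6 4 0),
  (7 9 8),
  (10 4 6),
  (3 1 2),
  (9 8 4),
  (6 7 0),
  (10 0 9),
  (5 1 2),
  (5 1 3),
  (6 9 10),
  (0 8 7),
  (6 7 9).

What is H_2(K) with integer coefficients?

Fix the vertex order 0 < 1 < 2 < 3 < 4 < 5 < 6 < 7 < 8 < 9 < 10 and write every simplex with vertices in increasing order. Then dim K = 2 and the simplices of K are:

  0-simplices (11): [0], [1], [2], [3], [4], [5], [6], [7], [8], [9], [10]
  1-simplices (24): (24 of them)
  2-simplices (16): [0,4,6], [0,4,9], [0,6,7], [0,7,8], [0,8,10], [0,9,10], [1,2,3], [1,2,5], [1,3,5], [2,3,5], [4,6,10], [4,8,9], [4,8,10], [6,7,9], [6,9,10], [7,8,9]

giving chain groups C_0 ≅ Z^11, C_1 ≅ Z^24, C_2 ≅ Z^16.

The boundary map ∂_1: C_1 → C_0 maps an edge to its endpoints' difference, ∂[p,q] = q − p. For instance
  ∂[0,9] = [9] − [0].
The 11×24 boundary matrix has rank 9 and Smith normal form diag(1,1,1,1,1,1,1,1,1).

The boundary map ∂_2: C_2 → C_1 acts by ∂[p,q,r] = [q,r] − [p,r] + [p,q]. For instance
  ∂[0,4,9] = [4,9] − [0,9] + [0,4],
  ∂[1,2,5] = [2,5] − [1,5] + [1,2].
As a 24×16 matrix over Z this has rank 15, with invariant factors (1,1,1,1,1,1,1,1,1,1,1,1,1,1,2).

Computing H_k = (kernel of ∂_k) / (image of ∂_{k+1}):

  H_2: rank ker ∂_2 − rank ∂_3 = (16 − 15) − 0 = 1, and there is no ∂_3, so H_2 = Z.

(K is a triangulation of the disjoint union of the real projective plane RP^2 and the 2-sphere S^2.)

H_2 ≅ Z.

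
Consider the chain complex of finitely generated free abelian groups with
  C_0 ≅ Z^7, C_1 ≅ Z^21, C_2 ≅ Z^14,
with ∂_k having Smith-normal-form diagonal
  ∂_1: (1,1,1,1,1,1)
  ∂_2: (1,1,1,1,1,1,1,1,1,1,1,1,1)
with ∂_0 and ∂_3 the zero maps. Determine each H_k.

H_0 ≅ Z,  H_1 ≅ Z^2,  H_2 ≅ Z.

H_0: b_0 = 7 − 0 − 6 = 1; torsion from ∂_1 factors > 1: none. So H_0 ≅ Z.
H_1: b_1 = 21 − 6 − 13 = 2; torsion from ∂_2 factors > 1: none. So H_1 ≅ Z^2.
H_2: b_2 = 14 − 13 − 0 = 1; torsion from ∂_3 factors > 1: none. So H_2 ≅ Z.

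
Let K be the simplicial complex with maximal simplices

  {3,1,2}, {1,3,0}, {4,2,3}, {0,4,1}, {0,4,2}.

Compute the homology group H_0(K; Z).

H_0 ≅ Z.

Take the total order 0 < 1 < 2 < 3 < 4 on the vertex set. Then K (dimension 2) consists of the simplices:

  0-simplices (5): [0], [1], [2], [3], [4]
  1-simplices (10): [0,1], [0,2], [0,3], [0,4], [1,2], [1,3], [1,4], [2,3], [2,4], [3,4]
  2-simplices (5): [0,1,3], [0,1,4], [0,2,4], [1,2,3], [2,3,4]

so the chain groups are C_0 ≅ Z^5, C_1 ≅ Z^10, C_2 ≅ Z^5.

∂_1: C_1 → C_0 sends each edge [p,q] (with p < q) to q − p. For instance
  ∂[0,4] = [4] − [0].
As a 5×10 matrix over Z this has rank 4, with invariant factors (1,1,1,1).

Boundary ∂_2: C_2 → C_1 acts by ∂[p,q,r] = [q,r] − [p,r] + [p,q]. For instance
  ∂[0,2,4] = [2,4] − [0,4] + [0,2],
  ∂[0,1,4] = [1,4] − [0,4] + [0,1].
The 10×5 boundary matrix has rank 5 and Smith normal form diag(1,1,1,1,1).

From H_k ≅ ker(∂_k) / im(∂_{k+1}) we obtain:

  H_0: rank C_0 − rank ∂_1 = 5 − 4 = 1, and the invariant factors of ∂_1 are all 1, so H_0 ≅ Z.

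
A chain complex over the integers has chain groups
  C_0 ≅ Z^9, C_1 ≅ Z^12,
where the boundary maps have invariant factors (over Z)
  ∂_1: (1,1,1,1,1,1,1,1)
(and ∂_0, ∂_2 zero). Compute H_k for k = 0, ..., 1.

H_0: b_0 = 9 − 0 − 8 = 1; torsion from ∂_1 factors > 1: none. So H_0 ≅ Z.
H_1: b_1 = 12 − 8 − 0 = 4; torsion from ∂_2 factors > 1: none. So H_1 ≅ Z^4.

H_0 ≅ Z,  H_1 ≅ Z^4.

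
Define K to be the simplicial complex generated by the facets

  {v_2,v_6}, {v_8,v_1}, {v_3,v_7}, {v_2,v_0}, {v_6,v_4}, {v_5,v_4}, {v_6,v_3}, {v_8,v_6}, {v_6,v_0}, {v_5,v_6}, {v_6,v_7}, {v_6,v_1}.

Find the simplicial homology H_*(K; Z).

H_0 ≅ Z,  H_1 ≅ Z^4.

Fix the vertex order v_0 < v_1 < v_2 < v_3 < v_4 < v_5 < v_6 < v_7 < v_8 and write every simplex with vertices in increasing order. Then dim K = 1 and the simplices of K are:

  0-simplices (9): [v_0], [v_1], [v_2], [v_3], [v_4], [v_5], [v_6], [v_7], [v_8]
  1-simplices (12): [v_0,v_2], [v_0,v_6], [v_1,v_6], [v_1,v_8], [v_2,v_6], [v_3,v_6], [v_3,v_7], [v_4,v_5], [v_4,v_6], [v_5,v_6], [v_6,v_7], [v_6,v_8]

Hence C_0 ≅ Z^9, C_1 ≅ Z^12.

The boundary map ∂_1: C_1 → C_0 sends each edge [p,q] (with p < q) to q − p. For instance
  ∂[v_3,v_7] = [v_7] − [v_3].
The resulting 9×12 matrix has rank 8, and its Smith normal form has invariant factors (1,1,1,1,1,1,1,1).

From H_k ≅ ker(∂_k) / im(∂_{k+1}) we obtain:

  H_0: rank C_0 − rank ∂_1 = 9 − 8 = 1, and the invariant factors of ∂_1 are all 1, so H_0 ≅ Z.
  H_1: rank ker ∂_1 − rank ∂_2 = (12 − 8) − 0 = 4, and there is no ∂_2, so H_1 ≅ Z^4.

As a check, the Euler characteristic is 9 − 12 = -3, which agrees with 1 − 4 = -3.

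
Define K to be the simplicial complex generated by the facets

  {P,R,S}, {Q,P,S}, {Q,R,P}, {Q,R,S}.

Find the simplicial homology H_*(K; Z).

Fix the vertex order P < Q < R < S and write every simplex with vertices in increasing order. Then dim K = 2 and the simplices of K are:

  0-simplices (4): P, Q, R, S
  1-simplices (6): PQ, PR, PS, QR, QS, RS
  2-simplices (4): PQR, PQS, PRS, QRS

Hence C_0 ≅ Z^4, C_1 ≅ Z^6, C_2 ≅ Z^4.

The boundary map ∂_1: C_1 → C_0 sends each edge [p,q] (with p < q) to q − p. For instance
  ∂QS = S − Q.
This gives a 4×6 integer matrix of rank 3; reducing to Smith normal form yields diagonal entries (1,1,1).

Boundary ∂_2: C_2 → C_1 maps a triangle to the signed sum of its edges. For instance
  ∂QRS = RS − QS + QR,
  ∂PRS = RS − PS + PR.
This gives a 6×4 integer matrix of rank 3; reducing to Smith normal form yields diagonal entries (1,1,1).

Now H_k = ker ∂_k / im ∂_{k+1}, so:

  H_0: rank C_0 − rank ∂_1 = 4 − 3 = 1, and the invariant factors of ∂_1 are all 1, so H_0 = Z.
  H_1: rank ker ∂_1 − rank ∂_2 = (6 − 3) − 3 = 0, and the invariant factors of ∂_2 are all 1, so H_1 = 0.
  H_2: rank ker ∂_2 − rank ∂_3 = (4 − 3) − 0 = 1, and there is no ∂_3, so H_2 = Z.

H_0 = Z,  H_1 = 0,  H_2 = Z.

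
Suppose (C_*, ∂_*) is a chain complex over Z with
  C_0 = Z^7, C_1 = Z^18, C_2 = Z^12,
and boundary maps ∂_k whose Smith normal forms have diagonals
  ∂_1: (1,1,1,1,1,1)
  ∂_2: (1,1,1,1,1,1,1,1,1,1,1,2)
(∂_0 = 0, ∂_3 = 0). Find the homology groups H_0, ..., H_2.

H_0 = Z,  H_1 = Z/2Z,  H_2 = 0.

H_0: b_0 = 7 − 0 − 6 = 1; torsion from ∂_1 factors > 1: none. So H_0 = Z.
H_1: b_1 = 18 − 6 − 12 = 0; torsion from ∂_2 factors > 1: [2]. So H_1 = Z/2Z.
H_2: b_2 = 12 − 12 − 0 = 0; torsion from ∂_3 factors > 1: none. So H_2 = 0.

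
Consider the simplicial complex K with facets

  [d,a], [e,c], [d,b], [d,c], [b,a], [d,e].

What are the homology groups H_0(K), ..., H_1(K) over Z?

Take the total order a < b < c < d < e on the vertex set. Then K (dimension 1) consists of the simplices:

  0-simplices (5): a, b, c, d, e
  1-simplices (6): ab, ad, bd, cd, ce, de

so the chain groups are C_0 ≅ Z^5, C_1 ≅ Z^6.

∂_1: C_1 → C_0 sends each edge [p,q] (with p < q) to q − p. For instance
  ∂ab = b − a.
The resulting 5×6 matrix has rank 4, and its Smith normal form has invariant factors (1,1,1,1).

From H_k ≅ ker(∂_k) / im(∂_{k+1}) we obtain:

  H_0: rank C_0 − rank ∂_1 = 5 − 4 = 1, and the invariant factors of ∂_1 are all 1, so H_0 ≅ Z.
  H_1: rank ker ∂_1 − rank ∂_2 = (6 − 4) − 0 = 2, and there is no ∂_2, so H_1 ≅ Z^2.

As a check, the Euler characteristic is 5 − 6 = -1, which agrees with 1 − 2 = -1.

H_0 ≅ Z,  H_1 ≅ Z^2.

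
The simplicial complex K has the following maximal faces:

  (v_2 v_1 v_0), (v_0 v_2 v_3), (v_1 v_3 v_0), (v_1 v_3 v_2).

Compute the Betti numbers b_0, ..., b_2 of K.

b_0 = 1, b_1 = 0, b_2 = 1.

K has 4 vertices, 6 edges, 4 triangles.
rank ∂_0 = 0, rank ∂_1 = 3 ⇒ b_0 = 4 − 0 − 3 = 1; all invariant factors of ∂_1 are 1 so no torsion. So H_0 ≅ Z.
rank ∂_1 = 3, rank ∂_2 = 3 ⇒ b_1 = 6 − 3 − 3 = 0; all invariant factors of ∂_2 are 1 so no torsion. So H_1 ≅ 0.
rank ∂_2 = 3, rank ∂_3 = 0 ⇒ b_2 = 4 − 3 − 0 = 1. So H_2 ≅ Z.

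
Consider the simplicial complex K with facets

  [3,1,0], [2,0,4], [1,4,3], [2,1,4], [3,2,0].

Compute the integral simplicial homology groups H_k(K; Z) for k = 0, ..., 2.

H_0 ≅ Z,  H_1 ≅ Z,  H_2 = 0.

Fix the vertex order 0 < 1 < 2 < 3 < 4 and write every simplex with vertices in increasing order. Then dim K = 2 and the simplices of K are:

  0-simplices (5): [0], [1], [2], [3], [4]
  1-simplices (10): [0,1], [0,2], [0,3], [0,4], [1,2], [1,3], [1,4], [2,3], [2,4], [3,4]
  2-simplices (5): [0,1,3], [0,2,3], [0,2,4], [1,2,4], [1,3,4]

so the chain groups are C_0 ≅ Z^5, C_1 ≅ Z^10, C_2 ≅ Z^5.

∂_1: C_1 → C_0 maps an edge to its endpoints' difference, ∂[p,q] = q − p.
The resulting 5×10 matrix has rank 4, and its Smith normal form has invariant factors (1,1,1,1).

Boundary ∂_2: C_2 → C_1 acts by ∂[p,q,r] = [q,r] − [p,r] + [p,q]. For instance
  ∂[0,1,3] = [1,3] − [0,3] + [0,1],
  ∂[1,3,4] = [3,4] − [1,4] + [1,3].
The 10×5 boundary matrix has rank 5 and Smith normal form diag(1,1,1,1,1).

Now H_k = ker ∂_k / im ∂_{k+1}, so:

  H_0: rank C_0 − rank ∂_1 = 5 − 4 = 1, and the invariant factors of ∂_1 are all 1, so H_0 = Z.
  H_1: rank ker ∂_1 − rank ∂_2 = (10 − 4) − 5 = 1, and the invariant factors of ∂_2 are all 1, so H_1 = Z.
  H_2: rank ker ∂_2 − rank ∂_3 = (5 − 5) − 0 = 0, and there is no ∂_3, so H_2 = 0.

As a check, the Euler characteristic is 5 − 10 + 5 = 0, which agrees with 1 − 1 + 0 = 0.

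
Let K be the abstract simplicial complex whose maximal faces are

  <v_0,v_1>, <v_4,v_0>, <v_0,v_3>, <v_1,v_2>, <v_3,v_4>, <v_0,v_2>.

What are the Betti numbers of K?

Order the vertices as v_0 < v_1 < v_2 < v_3 < v_4. Listing each simplex with vertices in this order, K has dimension 1 with simplices:

  0-simplices (5): [v_0], [v_1], [v_2], [v_3], [v_4]
  1-simplices (6): [v_0,v_1], [v_0,v_2], [v_0,v_3], [v_0,v_4], [v_1,v_2], [v_3,v_4]

giving chain groups C_0 ≅ Z^5, C_1 ≅ Z^6.

∂_1: C_1 → C_0 maps an edge to its endpoints' difference, ∂[p,q] = q − p. For instance
  ∂[v_0,v_2] = [v_2] − [v_0].
The resulting 5×6 matrix has rank 4, and its Smith normal form has invariant factors (1,1,1,1).

Reading off H_k = ker ∂_k / im ∂_{k+1}:

  H_0: rank C_0 − rank ∂_1 = 5 − 4 = 1, and the invariant factors of ∂_1 are all 1, so H_0 ≅ Z.
  H_1: rank ker ∂_1 − rank ∂_2 = (6 − 4) − 0 = 2, and there is no ∂_2, so H_1 ≅ Z^2.

Hence the Betti numbers are b_0 = 1, b_1 = 2.

b_0 = 1, b_1 = 2.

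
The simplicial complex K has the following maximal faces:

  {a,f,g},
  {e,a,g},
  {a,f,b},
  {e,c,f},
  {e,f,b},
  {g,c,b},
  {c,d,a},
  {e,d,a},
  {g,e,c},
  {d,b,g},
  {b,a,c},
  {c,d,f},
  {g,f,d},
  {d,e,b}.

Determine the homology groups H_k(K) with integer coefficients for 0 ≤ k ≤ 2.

H_0 ≅ Z,  H_1 ≅ Z^2,  H_2 ≅ Z.

K has 7 vertices, 21 edges, 14 triangles.
rank ∂_0 = 0, rank ∂_1 = 6 ⇒ b_0 = 7 − 0 − 6 = 1; all invariant factors of ∂_1 are 1 so no torsion. So H_0 = Z.
rank ∂_1 = 6, rank ∂_2 = 13 ⇒ b_1 = 21 − 6 − 13 = 2; all invariant factors of ∂_2 are 1 so no torsion. So H_1 = Z^2.
rank ∂_2 = 13, rank ∂_3 = 0 ⇒ b_2 = 14 − 13 − 0 = 1. So H_2 = Z.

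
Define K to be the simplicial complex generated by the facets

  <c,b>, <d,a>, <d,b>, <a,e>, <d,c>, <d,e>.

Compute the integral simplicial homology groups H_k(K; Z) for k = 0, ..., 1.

H_0 ≅ Z,  H_1 ≅ Z^2.

We work with the vertex ordering a < b < c < d < e. The simplices of K, each written with vertices in increasing order, are:

  0-simplices (5): a, b, c, d, e
  1-simplices (6): ad, ae, bc, bd, cd, de

giving chain groups C_0 ≅ Z^5, C_1 ≅ Z^6.

∂_1: C_1 → C_0 sends each edge [p,q] (with p < q) to q − p. For instance
  ∂bd = d − b.
The 5×6 boundary matrix has rank 4 and Smith normal form diag(1,1,1,1).

Reading off H_k = ker ∂_k / im ∂_{k+1}:

  H_0: rank C_0 − rank ∂_1 = 5 − 4 = 1, and the invariant factors of ∂_1 are all 1, so H_0 ≅ Z.
  H_1: rank ker ∂_1 − rank ∂_2 = (6 − 4) − 0 = 2, and there is no ∂_2, so H_1 ≅ Z^2.

(K is a triangulation of a wedge of 2 circles.)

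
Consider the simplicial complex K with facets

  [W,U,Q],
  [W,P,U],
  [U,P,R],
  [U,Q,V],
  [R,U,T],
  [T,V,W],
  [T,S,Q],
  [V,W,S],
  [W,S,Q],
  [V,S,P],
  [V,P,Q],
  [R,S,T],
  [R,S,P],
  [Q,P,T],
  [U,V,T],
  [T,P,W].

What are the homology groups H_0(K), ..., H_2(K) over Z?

We work with the vertex ordering P < Q < R < S < T < U < V < W. The simplices of K, each written with vertices in increasing order, are:

  0-simplices (8): P, Q, R, S, T, U, V, W
  1-simplices (24): PQ, PR, PS, PT, PU, PV, PW, QS, QT, QU, QV, QW, RS, RT, RU, ST, SV, SW, TU, TV, TW, UV, UW, VW
  2-simplices (16): PQT, PQV, PRS, PRU, PSV, PTW, PUW, QST, QSW, QUV, QUW, RST, RTU, SVW, TUV, TVW

Hence C_0 ≅ Z^8, C_1 ≅ Z^24, C_2 ≅ Z^16.

Boundary ∂_1: C_1 → C_0 sends each edge [p,q] (with p < q) to q − p. For instance
  ∂ST = T − S.
As a 8×24 matrix over Z this has rank 7, with invariant factors (1,1,1,1,1,1,1).

The boundary map ∂_2: C_2 → C_1 sends each 2-simplex [p,q,r] to [q,r] − [p,r] + [p,q]. For instance
  ∂RST = ST − RT + RS,
  ∂PUW = UW − PW + PU.
This gives a 24×16 integer matrix of rank 15; reducing to Smith normal form yields diagonal entries (1,1,1,1,1,1,1,1,1,1,1,1,1,1,1).

Computing H_k = (kernel of ∂_k) / (image of ∂_{k+1}):

  H_0: rank C_0 − rank ∂_1 = 8 − 7 = 1, and the invariant factors of ∂_1 are all 1, so H_0 ≅ Z.
  H_1: rank ker ∂_1 − rank ∂_2 = (24 − 7) − 15 = 2, and the invariant factors of ∂_2 are all 1, so H_1 ≅ Z^2.
  H_2: rank ker ∂_2 − rank ∂_3 = (16 − 15) − 0 = 1, and there is no ∂_3, so H_2 ≅ Z.

(K is a triangulation of the torus T^2.)

H_0 ≅ Z,  H_1 ≅ Z^2,  H_2 ≅ Z.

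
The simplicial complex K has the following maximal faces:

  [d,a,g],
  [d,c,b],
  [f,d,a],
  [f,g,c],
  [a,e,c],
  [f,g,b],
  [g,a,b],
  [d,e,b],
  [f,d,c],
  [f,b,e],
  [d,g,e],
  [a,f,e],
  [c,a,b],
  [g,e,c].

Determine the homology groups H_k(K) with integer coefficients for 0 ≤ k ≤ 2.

H_0 ≅ Z,  H_1 ≅ Z^2,  H_2 ≅ Z.

Take the total order a < b < c < d < e < f < g on the vertex set. Then K (dimension 2) consists of the simplices:

  0-simplices (7): a, b, c, d, e, f, g
  1-simplices (21): ab, ac, ad, ae, af, ag, bc, bd, be, bf, bg, cd, ce, cf, cg, de, df, dg, ef, eg, fg
  2-simplices (14): abc, abg, ace, adf, adg, aef, bcd, bde, bef, bfg, cdf, ceg, cfg, deg

so the chain groups are C_0 ≅ Z^7, C_1 ≅ Z^21, C_2 ≅ Z^14.

The boundary map ∂_1: C_1 → C_0 sends each edge [p,q] (with p < q) to q − p.
This gives a 7×21 integer matrix of rank 6; reducing to Smith normal form yields diagonal entries (1,1,1,1,1,1).

∂_2: C_2 → C_1 sends each 2-simplex [p,q,r] to [q,r] − [p,r] + [p,q]. For instance
  ∂cdf = df − cf + cd,
  ∂aef = ef − af + ae.
As a 21×14 matrix over Z this has rank 13, with invariant factors (1,1,1,1,1,1,1,1,1,1,1,1,1).

Reading off H_k = ker ∂_k / im ∂_{k+1}:

  H_0: rank C_0 − rank ∂_1 = 7 − 6 = 1, and the invariant factors of ∂_1 are all 1, so H_0 = Z.
  H_1: rank ker ∂_1 − rank ∂_2 = (21 − 6) − 13 = 2, and the invariant factors of ∂_2 are all 1, so H_1 = Z^2.
  H_2: rank ker ∂_2 − rank ∂_3 = (14 − 13) − 0 = 1, and there is no ∂_3, so H_2 = Z.

As a check, the Euler characteristic is 7 − 21 + 14 = 0, which agrees with 1 − 2 + 1 = 0.
(K is a triangulation of the torus T^2.)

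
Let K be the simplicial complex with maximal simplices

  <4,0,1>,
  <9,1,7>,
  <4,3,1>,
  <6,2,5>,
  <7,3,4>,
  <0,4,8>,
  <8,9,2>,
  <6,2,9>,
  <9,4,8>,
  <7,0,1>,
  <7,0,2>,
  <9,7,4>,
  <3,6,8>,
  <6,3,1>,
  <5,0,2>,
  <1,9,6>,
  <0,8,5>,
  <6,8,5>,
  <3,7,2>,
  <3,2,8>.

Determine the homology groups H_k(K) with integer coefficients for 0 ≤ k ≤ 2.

H_0 ≅ Z,  H_1 ≅ Z ⊕ Z/2,  H_2 = 0.

Order the vertices as 0 < 1 < 2 < 3 < 4 < 5 < 6 < 7 < 8 < 9. Listing each simplex with vertices in this order, K has dimension 2 with simplices:

  0-simplices (10): [0], [1], [2], [3], [4], [5], [6], [7], [8], [9]
  1-simplices (30): (30 of them)
  2-simplices (20): (20 of them)

Hence C_0 ≅ Z^10, C_1 ≅ Z^30, C_2 ≅ Z^20.

∂_1: C_1 → C_0 is given by ∂[p,q] = [q] − [p]. For instance
  ∂[1,3] = [3] − [1].
The 10×30 boundary matrix has rank 9 and Smith normal form diag(1,1,1,1,1,1,1,1,1).

∂_2: C_2 → C_1 sends each 2-simplex [p,q,r] to [q,r] − [p,r] + [p,q]. For instance
  ∂[0,2,7] = [2,7] − [0,7] + [0,2],
  ∂[0,5,8] = [5,8] − [0,8] + [0,5].
As a 30×20 matrix over Z this has rank 20, with invariant factors (1,1,1,1,1,1,1,1,1,1,1,1,1,1,1,1,1,1,1,2).

Reading off H_k = ker ∂_k / im ∂_{k+1}:

  H_0: rank C_0 − rank ∂_1 = 10 − 9 = 1, and the invariant factors of ∂_1 are all 1, so H_0 = Z.
  H_1: rank ker ∂_1 − rank ∂_2 = (30 − 9) − 20 = 1, and ∂_2 has invariant factor 2 > 1, so H_1 = Z ⊕ Z/2.
  H_2: rank ker ∂_2 − rank ∂_3 = (20 − 20) − 0 = 0, and there is no ∂_3, so H_2 = 0.

As a check, the Euler characteristic is 10 − 30 + 20 = 0, which agrees with 1 − 1 + 0 = 0.
(K is a triangulation of the Klein bottle.)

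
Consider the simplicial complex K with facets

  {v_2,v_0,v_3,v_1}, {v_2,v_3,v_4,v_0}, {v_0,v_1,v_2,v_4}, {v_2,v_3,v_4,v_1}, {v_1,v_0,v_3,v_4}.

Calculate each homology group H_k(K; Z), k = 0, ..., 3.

We work with the vertex ordering v_0 < v_1 < v_2 < v_3 < v_4. The simplices of K, each written with vertices in increasing order, are:

  0-simplices (5): [v_0], [v_1], [v_2], [v_3], [v_4]
  1-simplices (10): [v_0,v_1], [v_0,v_2], [v_0,v_3], [v_0,v_4], [v_1,v_2], [v_1,v_3], [v_1,v_4], [v_2,v_3], [v_2,v_4], [v_3,v_4]
  2-simplices (10): [v_0,v_1,v_2], [v_0,v_1,v_3], [v_0,v_1,v_4], [v_0,v_2,v_3], [v_0,v_2,v_4], [v_0,v_3,v_4], [v_1,v_2,v_3], [v_1,v_2,v_4], [v_1,v_3,v_4], [v_2,v_3,v_4]
  3-simplices (5): [v_0,v_1,v_2,v_3], [v_0,v_1,v_2,v_4], [v_0,v_1,v_3,v_4], [v_0,v_2,v_3,v_4], [v_1,v_2,v_3,v_4]

giving chain groups C_0 ≅ Z^5, C_1 ≅ Z^10, C_2 ≅ Z^10, C_3 ≅ Z^5.

The boundary map ∂_1: C_1 → C_0 maps an edge to its endpoints' difference, ∂[p,q] = q − p. For instance
  ∂[v_0,v_1] = [v_1] − [v_0].
As a 5×10 matrix over Z this has rank 4, with invariant factors (1,1,1,1).

∂_2: C_2 → C_1 sends each 2-simplex [p,q,r] to [q,r] − [p,r] + [p,q]. For instance
  ∂[v_0,v_1,v_2] = [v_1,v_2] − [v_0,v_2] + [v_0,v_1],
  ∂[v_0,v_2,v_3] = [v_2,v_3] − [v_0,v_3] + [v_0,v_2].
The 10×10 boundary matrix has rank 6 and Smith normal form diag(1,1,1,1,1,1).

∂_3: C_3 → C_2 sends each 3-simplex σ to the alternating sum Σ_i (−1)^i (σ with its i-th vertex removed). For instance
  ∂[v_0,v_1,v_2,v_3] = [v_1,v_2,v_3] − [v_0,v_2,v_3] + [v_0,v_1,v_3] − [v_0,v_1,v_2],
  ∂[v_0,v_1,v_3,v_4] = [v_1,v_3,v_4] − [v_0,v_3,v_4] + [v_0,v_1,v_4] − [v_0,v_1,v_3].
This gives a 10×5 integer matrix of rank 4; reducing to Smith normal form yields diagonal entries (1,1,1,1).

From H_k ≅ ker(∂_k) / im(∂_{k+1}) we obtain:

  H_0: rank C_0 − rank ∂_1 = 5 − 4 = 1, and the invariant factors of ∂_1 are all 1, so H_0 ≅ Z.
  H_1: rank ker ∂_1 − rank ∂_2 = (10 − 4) − 6 = 0, and the invariant factors of ∂_2 are all 1, so H_1 ≅ 0.
  H_2: rank ker ∂_2 − rank ∂_3 = (10 − 6) − 4 = 0, and the invariant factors of ∂_3 are all 1, so H_2 ≅ 0.
  H_3: rank ker ∂_3 − rank ∂_4 = (5 − 4) − 0 = 1, and there is no ∂_4, so H_3 ≅ Z.

H_0 ≅ Z,  H_1 = 0,  H_2 = 0,  H_3 ≅ Z.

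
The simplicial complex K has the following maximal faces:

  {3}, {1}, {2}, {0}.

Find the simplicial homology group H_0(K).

H_0 = Z^4.

We work with the vertex ordering 0 < 1 < 2 < 3. The simplices of K, each written with vertices in increasing order, are:

  0-simplices (4): [0], [1], [2], [3]

giving chain groups C_0 ≅ Z^4.

Reading off H_k = ker ∂_k / im ∂_{k+1}:

  H_0: rank C_0 − rank ∂_1 = 4 − 0 = 4, and there is no ∂_1, so H_0 = Z^4.

(K is a triangulation of a set of 4 points.)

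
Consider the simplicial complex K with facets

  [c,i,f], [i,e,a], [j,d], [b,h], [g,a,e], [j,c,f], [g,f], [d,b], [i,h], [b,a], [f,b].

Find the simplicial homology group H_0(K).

Take the total order a < b < c < d < e < f < g < h < i < j on the vertex set. Then K (dimension 2) consists of the simplices:

  0-simplices (10): a, b, c, d, e, f, g, h, i, j
  1-simplices (17): ab, ae, ag, ai, bd, bf, bh, cf, ci, cj, dj, eg, ei, fg, fi, fj, hi
  2-simplices (4): aeg, aei, cfi, cfj

so the chain groups are C_0 ≅ Z^10, C_1 ≅ Z^17, C_2 ≅ Z^4.

∂_1: C_1 → C_0 sends each edge [p,q] (with p < q) to q − p. For instance
  ∂fi = i − f.
As a 10×17 matrix over Z this has rank 9, with invariant factors (1,1,1,1,1,1,1,1,1).

The boundary map ∂_2: C_2 → C_1 maps a triangle to the signed sum of its edges. For instance
  ∂cfj = fj − cj + cf,
  ∂aei = ei − ai + ae.
As a 17×4 matrix over Z this has rank 4, with invariant factors (1,1,1,1).

Reading off H_k = ker ∂_k / im ∂_{k+1}:

  H_0: rank C_0 − rank ∂_1 = 10 − 9 = 1, and the invariant factors of ∂_1 are all 1, so H_0 ≅ Z.

H_0 ≅ Z.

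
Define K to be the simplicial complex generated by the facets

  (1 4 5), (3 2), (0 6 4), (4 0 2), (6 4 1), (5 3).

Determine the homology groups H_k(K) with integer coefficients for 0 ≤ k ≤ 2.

H_0 = Z,  H_1 = Z,  H_2 = 0.

Fix the vertex order 0 < 1 < 2 < 3 < 4 < 5 < 6 and write every simplex with vertices in increasing order. Then dim K = 2 and the simplices of K are:

  0-simplices (7): [0], [1], [2], [3], [4], [5], [6]
  1-simplices (11): [0,2], [0,4], [0,6], [1,4], [1,5], [1,6], [2,3], [2,4], [3,5], [4,5], [4,6]
  2-simplices (4): [0,2,4], [0,4,6], [1,4,5], [1,4,6]

so the chain groups are C_0 ≅ Z^7, C_1 ≅ Z^11, C_2 ≅ Z^4.

The boundary map ∂_1: C_1 → C_0 maps an edge to its endpoints' difference, ∂[p,q] = q − p. For instance
  ∂[1,5] = [5] − [1].
The 7×11 boundary matrix has rank 6 and Smith normal form diag(1,1,1,1,1,1).

Boundary ∂_2: C_2 → C_1 sends each 2-simplex [p,q,r] to [q,r] − [p,r] + [p,q]. For instance
  ∂[0,4,6] = [4,6] − [0,6] + [0,4],
  ∂[0,2,4] = [2,4] − [0,4] + [0,2].
The 11×4 boundary matrix has rank 4 and Smith normal form diag(1,1,1,1).

Computing H_k = (kernel of ∂_k) / (image of ∂_{k+1}):

  H_0: rank C_0 − rank ∂_1 = 7 − 6 = 1, and the invariant factors of ∂_1 are all 1, so H_0 ≅ Z.
  H_1: rank ker ∂_1 − rank ∂_2 = (11 − 6) − 4 = 1, and the invariant factors of ∂_2 are all 1, so H_1 ≅ Z.
  H_2: rank ker ∂_2 − rank ∂_3 = (4 − 4) − 0 = 0, and there is no ∂_3, so H_2 ≅ 0.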